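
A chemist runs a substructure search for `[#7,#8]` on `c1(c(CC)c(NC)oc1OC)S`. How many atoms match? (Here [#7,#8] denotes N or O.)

3

The query [#7,#8] means: nitrogen or oxygen (comma = OR).
Check the 12 heavy atoms by environment: 1× o (aromatic) → match; 4× c (aromatic) → no; 1× N → match; 4× C → no; 1× O → match; 1× S → no.
Summing the matching environments: 1 + 1 + 1 = 3 matching atoms.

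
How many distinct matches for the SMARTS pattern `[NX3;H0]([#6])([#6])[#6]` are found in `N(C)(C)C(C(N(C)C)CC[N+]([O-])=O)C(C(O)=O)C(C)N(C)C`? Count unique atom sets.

[NX3;H0]([#6])([#6])[#6] is the SMARTS for a tertiary amine: a trivalent nitrogen with no H, bonded to three carbons.
The molecule carries 3 separate instances of a dimethylamino group (-N(CH3)2) meeting every constraint; each maps to a distinct set of atoms, giving 3 matches.

3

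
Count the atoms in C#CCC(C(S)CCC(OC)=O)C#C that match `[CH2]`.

3

The query [CH2] means: aliphatic carbon with exactly two hydrogens.
Check the 14 heavy atoms by environment: 3× C (H2) → match; 4× C (H1) → no; 3× C (H0) → no; 2× O (H0) → no; 1× C (H3) → no; 1× S (H1) → no.
That gives 3 matching atoms.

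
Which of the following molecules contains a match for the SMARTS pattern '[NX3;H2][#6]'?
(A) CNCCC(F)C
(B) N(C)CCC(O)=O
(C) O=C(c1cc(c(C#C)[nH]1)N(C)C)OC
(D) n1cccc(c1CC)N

D

[NX3;H2][#6] describes a trivalent nitrogen with two H attached to carbon (a primary amine).
(A) has an N-methylamino group (-NHCH3) but the nitrogen bears two carbons and only one H (H1), not H2.
(B) has an N-methylamino group (-NHCH3) but the nitrogen bears two carbons and only one H (H1), not H2.
(C) has a dimethylamino group (-N(CH3)2) but the nitrogen has H0, not H2.
(D) contains a primary amino group (-NH2), which satisfies every atom and bond constraint.
So the answer is (D).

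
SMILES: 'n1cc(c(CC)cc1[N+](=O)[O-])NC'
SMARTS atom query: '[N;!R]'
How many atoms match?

2

The query [N;!R] means: aliphatic nitrogen not in a ring.
Check the 13 heavy atoms by environment: 1× n (aromatic, in 6-ring) → no; 5× c (aromatic, in 6-ring) → no; 1× N (acyclic) → match; 3× C (acyclic) → no; 1× N (charge +1, acyclic) → match; 1× O (charge -1, acyclic) → no; 1× O (acyclic) → no.
Summing the matching environments: 1 + 1 = 2 matching atoms.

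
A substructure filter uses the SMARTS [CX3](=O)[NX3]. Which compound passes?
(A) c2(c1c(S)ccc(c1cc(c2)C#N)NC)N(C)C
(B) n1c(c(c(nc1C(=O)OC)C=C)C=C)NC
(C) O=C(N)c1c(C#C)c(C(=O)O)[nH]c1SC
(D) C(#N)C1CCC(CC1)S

C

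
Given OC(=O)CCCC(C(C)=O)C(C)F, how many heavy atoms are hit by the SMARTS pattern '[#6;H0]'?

2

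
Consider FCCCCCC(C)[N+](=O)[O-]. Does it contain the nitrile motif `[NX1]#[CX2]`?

The pattern [NX1]#[CX2] describes a nitrogen triple-bonded to a two-connected carbon — a nitrile.
The closest candidate here is a nitro group (-[N+](=O)[O-]), but there is no C#N triple bond. No other fragment satisfies the full query, so there is no match.

No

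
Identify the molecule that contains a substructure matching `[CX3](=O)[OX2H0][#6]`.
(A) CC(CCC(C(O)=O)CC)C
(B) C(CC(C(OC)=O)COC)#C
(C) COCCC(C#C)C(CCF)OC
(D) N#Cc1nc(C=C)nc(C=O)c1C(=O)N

B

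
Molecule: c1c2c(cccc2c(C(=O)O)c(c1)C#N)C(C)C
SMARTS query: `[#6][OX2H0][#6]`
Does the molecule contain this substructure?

No

The pattern [#6][OX2H0][#6] describes an aliphatic oxygen bridging two carbons with no H on the oxygen — an ether.
The closest candidate here is a carboxylic acid group (-C(=O)OH), but the -OH oxygen has H1; the =O is OX1, not OX2. No other fragment satisfies the full query, so there is no match.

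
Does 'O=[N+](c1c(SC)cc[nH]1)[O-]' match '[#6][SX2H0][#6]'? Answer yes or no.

The pattern [#6][SX2H0][#6] describes an aliphatic sulfur bridging two carbons with no H on the sulfur — a thioether.
The molecule carries a methylthio ether (-SCH3), whose atoms satisfy every constraint of the query, so the pattern matches.

Yes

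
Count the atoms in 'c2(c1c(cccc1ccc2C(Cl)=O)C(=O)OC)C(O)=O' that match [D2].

6

Check the 20 heavy atoms by environment: 5× c (aromatic, D3) → no; 5× c (aromatic, D2) → match; 3× C (D3) → no; 4× O (D1) → no; 1× Cl (D1) → no; 1× O (D2) → match; 1× C (D1) → no.
Summing the matching environments: 5 + 1 = 6 matching atoms.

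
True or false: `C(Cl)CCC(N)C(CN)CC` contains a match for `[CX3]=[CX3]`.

False

The pattern [CX3]=[CX3] describes a non-aromatic C=C double bond between two sp2 carbons — an alkene.
The closest candidate here is an ethyl group (-CH2CH3), but its C-C bond is a single bond between CX4 carbons, not CX3=CX3. No other fragment satisfies the full query, so there is no match.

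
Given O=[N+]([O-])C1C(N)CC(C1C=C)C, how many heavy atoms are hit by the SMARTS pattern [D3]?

Check the 12 heavy atoms by environment: 2× C (D2) → no; 4× C (D3) → match; 2× C (D1) → no; 1× N (charge +1, D3) → match; 1× O (charge -1, D1) → no; 1× O (D1) → no; 1× N (D1) → no.
Summing the matching environments: 4 + 1 = 5 matching atoms.

5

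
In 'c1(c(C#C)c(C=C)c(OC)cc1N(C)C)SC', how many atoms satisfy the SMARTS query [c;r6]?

6

Check the 17 heavy atoms by environment: 6× c (aromatic, in 6-ring) → match; 1× O (acyclic) → no; 8× C (acyclic) → no; 1× S (acyclic) → no; 1× N (acyclic) → no.
That gives 6 matching atoms.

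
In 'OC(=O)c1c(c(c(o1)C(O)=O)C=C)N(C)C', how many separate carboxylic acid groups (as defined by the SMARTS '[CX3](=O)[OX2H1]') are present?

2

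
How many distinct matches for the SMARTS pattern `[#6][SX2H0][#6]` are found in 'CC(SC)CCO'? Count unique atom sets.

[#6][SX2H0][#6] is the SMARTS for a thioether: an aliphatic sulfur bridging two carbons with no H on the sulfur.
Exactly one fragment in the molecule meets all constraints, giving 1 match.

1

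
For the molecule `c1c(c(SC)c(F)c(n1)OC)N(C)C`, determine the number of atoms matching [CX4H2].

0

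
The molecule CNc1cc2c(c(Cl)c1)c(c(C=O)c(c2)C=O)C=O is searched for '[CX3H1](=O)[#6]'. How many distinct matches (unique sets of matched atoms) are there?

[CX3H1](=O)[#6] is the SMARTS for an aldehyde: an sp2 carbon with one H, double-bonded to O and single-bonded to carbon.
The molecule carries 3 separate instances of an aldehyde (-CHO) meeting every constraint; each maps to a distinct set of atoms, giving 3 matches.

3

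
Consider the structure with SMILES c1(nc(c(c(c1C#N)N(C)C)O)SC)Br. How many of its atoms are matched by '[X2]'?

The query [X2] means: any atom with exactly two total connections (bonds + H).
Check the 15 heavy atoms by environment: 1× n (aromatic, X2) → match; 5× c (aromatic, X3) → no; 1× C (X2) → match; 1× N (X1) → no; 1× S (X2) → match; 3× C (X4) → no; 1× O (X2) → match; 1× N (X3) → no; 1× Br (X1) → no.
Summing the matching environments: 1 + 1 + 1 + 1 = 4 matching atoms.

4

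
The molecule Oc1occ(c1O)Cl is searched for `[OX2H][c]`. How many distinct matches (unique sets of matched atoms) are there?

2

[OX2H][c] is the SMARTS for a phenol: a hydroxyl oxygen attached to an aromatic carbon.
The molecule carries 2 separate instances of a hydroxyl group (-OH) meeting every constraint; each maps to a distinct set of atoms, giving 2 matches.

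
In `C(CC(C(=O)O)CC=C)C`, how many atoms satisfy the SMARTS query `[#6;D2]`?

4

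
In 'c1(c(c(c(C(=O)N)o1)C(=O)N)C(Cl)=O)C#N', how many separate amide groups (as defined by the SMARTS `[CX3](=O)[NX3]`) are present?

[CX3](=O)[NX3] is the SMARTS for an amide: a carbonyl carbon bonded to a trivalent nitrogen.
The molecule carries 2 separate instances of a primary amide (-C(=O)NH2) meeting every constraint; each maps to a distinct set of atoms, giving 2 matches.

2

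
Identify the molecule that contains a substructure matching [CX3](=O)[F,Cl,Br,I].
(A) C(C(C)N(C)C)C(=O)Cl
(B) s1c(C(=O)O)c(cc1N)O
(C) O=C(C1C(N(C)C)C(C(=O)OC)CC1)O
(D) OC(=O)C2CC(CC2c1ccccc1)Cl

[CX3](=O)[F,Cl,Br,I] describes a carbonyl carbon bonded to a halogen (an acyl halide).
(A) contains an acyl chloride (-C(=O)Cl), which satisfies every atom and bond constraint.
(B) has a carboxylic acid group (-C(=O)OH) but the carbonyl is bonded to -OH, not to a halogen.
(C) has a carboxylic acid group (-C(=O)OH) but the carbonyl is bonded to -OH, not to a halogen.
(D) has a carboxylic acid group (-C(=O)OH) but the carbonyl is bonded to -OH, not to a halogen.
So the answer is (A).

A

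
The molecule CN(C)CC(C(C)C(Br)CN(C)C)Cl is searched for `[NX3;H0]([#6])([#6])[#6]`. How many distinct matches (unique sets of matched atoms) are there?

[NX3;H0]([#6])([#6])[#6] is the SMARTS for a tertiary amine: a trivalent nitrogen with no H, bonded to three carbons.
The molecule carries 2 separate instances of a dimethylamino group (-N(CH3)2) meeting every constraint; each maps to a distinct set of atoms, giving 2 matches.

2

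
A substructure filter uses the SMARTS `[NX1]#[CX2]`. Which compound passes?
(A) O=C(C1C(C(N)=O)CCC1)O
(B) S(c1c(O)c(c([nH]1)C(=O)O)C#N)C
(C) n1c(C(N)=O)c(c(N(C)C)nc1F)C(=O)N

B

[NX1]#[CX2] describes a nitrogen triple-bonded to a two-connected carbon (a nitrile).
(A) has a primary amide (-C(=O)NH2) but the nitrogen is NX3, not NX1.
(B) contains a nitrile (-C#N), which satisfies every atom and bond constraint.
(C) has a primary amide (-C(=O)NH2) but the nitrogen is NX3, not NX1.
So the answer is (B).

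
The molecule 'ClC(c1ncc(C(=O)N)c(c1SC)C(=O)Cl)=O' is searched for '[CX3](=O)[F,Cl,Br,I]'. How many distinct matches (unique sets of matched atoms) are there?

2

[CX3](=O)[F,Cl,Br,I] is the SMARTS for an acyl halide: a carbonyl carbon bonded to a halogen.
The molecule carries 2 separate instances of an acyl chloride (-C(=O)Cl) meeting every constraint; each maps to a distinct set of atoms, giving 2 matches.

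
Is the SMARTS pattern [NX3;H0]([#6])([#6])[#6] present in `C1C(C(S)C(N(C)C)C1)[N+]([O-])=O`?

Yes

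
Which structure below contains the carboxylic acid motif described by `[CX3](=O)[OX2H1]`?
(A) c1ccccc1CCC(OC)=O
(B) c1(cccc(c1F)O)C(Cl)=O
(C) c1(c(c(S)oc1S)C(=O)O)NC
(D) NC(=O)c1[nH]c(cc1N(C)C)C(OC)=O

C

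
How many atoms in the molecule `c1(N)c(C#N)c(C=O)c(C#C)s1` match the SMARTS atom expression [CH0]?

2

The query [CH0] means: aliphatic carbon with no attached hydrogen.
Check the 12 heavy atoms by environment: 1× s (aromatic, H0) → no; 4× c (aromatic, H0) → no; 2× C (H0) → match; 1× N (H0) → no; 1× N (H2) → no; 2× C (H1) → no; 1× O (H0) → no.
That gives 2 matching atoms.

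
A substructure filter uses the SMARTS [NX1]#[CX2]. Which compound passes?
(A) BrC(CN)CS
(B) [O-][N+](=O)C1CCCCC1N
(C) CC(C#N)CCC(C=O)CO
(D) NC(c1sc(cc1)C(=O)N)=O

[NX1]#[CX2] describes a nitrogen triple-bonded to a two-connected carbon (a nitrile).
(A) has a primary amino group (-NH2) but the nitrogen is NX3 (three connections), not NX1 triple-bonded.
(B) has a nitro group (-[N+](=O)[O-]) but there is no C#N triple bond.
(C) contains a nitrile (-C#N), which satisfies every atom and bond constraint.
(D) has a primary amide (-C(=O)NH2) but the nitrogen is NX3, not NX1.
So the answer is (C).

C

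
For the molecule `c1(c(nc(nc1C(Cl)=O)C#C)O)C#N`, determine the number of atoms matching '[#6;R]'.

The query [#6;R] means: carbon that is part of a ring.
Check the 14 heavy atoms by environment: 2× n (aromatic, in 6-ring) → no; 4× c (aromatic, in 6-ring) → match; 2× O (acyclic) → no; 4× C (acyclic) → no; 1× N (acyclic) → no; 1× Cl (acyclic) → no.
That gives 4 matching atoms.

4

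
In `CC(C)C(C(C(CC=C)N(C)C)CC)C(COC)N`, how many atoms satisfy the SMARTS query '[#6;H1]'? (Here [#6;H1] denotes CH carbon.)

The query [#6;H1] means: any carbon bearing exactly one hydrogen.
Check the 19 heavy atoms by environment: 4× C (H2) → no; 6× C (H1) → match; 6× C (H3) → no; 1× O (H0) → no; 1× N (H2) → no; 1× N (H0) → no.
That gives 6 matching atoms.

6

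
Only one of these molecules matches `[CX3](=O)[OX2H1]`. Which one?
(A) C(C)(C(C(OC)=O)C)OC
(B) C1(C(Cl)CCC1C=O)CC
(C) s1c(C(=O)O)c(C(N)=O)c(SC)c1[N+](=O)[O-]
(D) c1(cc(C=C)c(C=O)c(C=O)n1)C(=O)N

[CX3](=O)[OX2H1] describes an sp2 carbon double-bonded to O and single-bonded to an -OH oxygen (a carboxylic acid).
(A) has a methyl-ester group (-C(=O)OCH3) but the singly-bonded O has no H (OX2H0, not OX2H1).
(B) has an aldehyde (-CHO) but there is no singly-bonded oxygen on the carbonyl carbon.
(C) contains a carboxylic acid group (-C(=O)OH), which satisfies every atom and bond constraint.
(D) has an aldehyde (-CHO) but there is no singly-bonded oxygen on the carbonyl carbon.
So the answer is (C).

C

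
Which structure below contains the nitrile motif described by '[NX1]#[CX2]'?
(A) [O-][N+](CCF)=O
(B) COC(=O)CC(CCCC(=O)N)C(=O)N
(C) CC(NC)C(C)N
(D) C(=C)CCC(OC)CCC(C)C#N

D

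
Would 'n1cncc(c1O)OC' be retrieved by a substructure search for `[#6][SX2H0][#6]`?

The pattern [#6][SX2H0][#6] describes an aliphatic sulfur bridging two carbons with no H on the sulfur — a thioether.
The closest candidate here is a methoxy ether (-OCH3), but the bridging atom is O, not S. No other fragment satisfies the full query, so there is no match.

No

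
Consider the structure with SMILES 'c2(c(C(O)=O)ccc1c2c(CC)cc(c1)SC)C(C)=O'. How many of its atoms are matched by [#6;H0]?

The query [#6;H0] means: any carbon with no attached hydrogen.
Check the 20 heavy atoms by environment: 6× c (aromatic, H0) → match; 4× c (aromatic, H1) → no; 2× C (H0) → match; 2× O (H0) → no; 1× O (H1) → no; 1× S (H0) → no; 3× C (H3) → no; 1× C (H2) → no.
Summing the matching environments: 6 + 2 = 8 matching atoms.

8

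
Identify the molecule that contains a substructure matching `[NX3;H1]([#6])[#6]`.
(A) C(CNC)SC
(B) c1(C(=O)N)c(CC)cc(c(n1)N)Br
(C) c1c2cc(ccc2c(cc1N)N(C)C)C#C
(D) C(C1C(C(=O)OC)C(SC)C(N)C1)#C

[NX3;H1]([#6])[#6] describes a trivalent nitrogen with one H, bonded to two carbons (a secondary amine).
(A) contains an N-methylamino group (-NHCH3), which satisfies every atom and bond constraint.
(B) has a primary amide (-C(=O)NH2) but the -C(=O)NH2 nitrogen has H2, not H1.
(C) has a dimethylamino group (-N(CH3)2) but the nitrogen has H0, not H1.
(D) has a primary amino group (-NH2) but the nitrogen has H2 and only one carbon neighbour.
So the answer is (A).

A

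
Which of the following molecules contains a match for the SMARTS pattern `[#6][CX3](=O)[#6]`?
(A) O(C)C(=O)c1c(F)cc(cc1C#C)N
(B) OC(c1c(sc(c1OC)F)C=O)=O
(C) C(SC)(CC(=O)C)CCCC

[#6][CX3](=O)[#6] describes a carbonyl carbon (no H) flanked by two carbons (a ketone).
(A) has a methyl-ester group (-C(=O)OCH3) but one neighbour of the carbonyl carbon is O, not C.
(B) has a carboxylic acid group (-C(=O)OH) but one neighbour of the carbonyl carbon is O, not C.
(C) contains an acetyl/ketone group (-C(=O)CH3), which satisfies every atom and bond constraint.
So the answer is (C).

C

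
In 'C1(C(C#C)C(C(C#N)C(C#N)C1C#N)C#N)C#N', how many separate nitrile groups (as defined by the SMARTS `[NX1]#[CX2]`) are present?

5

[NX1]#[CX2] is the SMARTS for a nitrile: a nitrogen triple-bonded to a two-connected carbon.
The molecule carries 5 separate instances of a nitrile (-C#N) meeting every constraint; each maps to a distinct set of atoms, giving 5 matches.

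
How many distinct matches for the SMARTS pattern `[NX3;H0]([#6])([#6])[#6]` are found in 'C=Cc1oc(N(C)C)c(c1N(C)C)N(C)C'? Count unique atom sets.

3

[NX3;H0]([#6])([#6])[#6] is the SMARTS for a tertiary amine: a trivalent nitrogen with no H, bonded to three carbons.
The molecule carries 3 separate instances of a dimethylamino group (-N(CH3)2) meeting every constraint; each maps to a distinct set of atoms, giving 3 matches.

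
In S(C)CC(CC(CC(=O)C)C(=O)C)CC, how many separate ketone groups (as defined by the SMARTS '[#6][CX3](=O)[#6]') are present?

2

[#6][CX3](=O)[#6] is the SMARTS for a ketone: a carbonyl carbon (no H) flanked by two carbons.
The molecule carries 2 separate instances of an acetyl/ketone group (-C(=O)CH3) meeting every constraint; each maps to a distinct set of atoms, giving 2 matches.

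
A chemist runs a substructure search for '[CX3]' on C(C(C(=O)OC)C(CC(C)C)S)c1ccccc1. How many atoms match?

The query [CX3] means: C with X3: aliphatic carbon with exactly 3 total connections.
Check the 18 heavy atoms by environment: 8× C (X4) → no; 1× S (X2) → no; 1× C (X3) → match; 1× O (X1) → no; 1× O (X2) → no; 6× c (aromatic, X3) → no.
That gives 1 matching atom.

1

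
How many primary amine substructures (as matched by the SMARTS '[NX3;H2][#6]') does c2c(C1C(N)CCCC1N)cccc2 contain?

[NX3;H2][#6] is the SMARTS for a primary amine: a trivalent nitrogen with two H attached to carbon.
The molecule carries 2 separate instances of a primary amino group (-NH2) meeting every constraint; each maps to a distinct set of atoms, giving 2 matches.

2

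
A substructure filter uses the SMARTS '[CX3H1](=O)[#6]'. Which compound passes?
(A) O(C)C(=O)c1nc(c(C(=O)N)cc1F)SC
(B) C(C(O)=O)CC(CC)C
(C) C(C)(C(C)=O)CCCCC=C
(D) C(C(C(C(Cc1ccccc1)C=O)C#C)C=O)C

[CX3H1](=O)[#6] describes an sp2 carbon with one H, double-bonded to O and single-bonded to carbon (an aldehyde).
(A) has a methyl-ester group (-C(=O)OCH3) but the carbonyl carbon has H0, not H1.
(B) has a carboxylic acid group (-C(=O)OH) but the carbonyl carbon has H0 and is bonded to O, not H1.
(C) has an acetyl/ketone group (-C(=O)CH3) but the carbonyl carbon has H0 (two carbon neighbours), not H1.
(D) contains an aldehyde (-CHO), which satisfies every atom and bond constraint.
So the answer is (D).

D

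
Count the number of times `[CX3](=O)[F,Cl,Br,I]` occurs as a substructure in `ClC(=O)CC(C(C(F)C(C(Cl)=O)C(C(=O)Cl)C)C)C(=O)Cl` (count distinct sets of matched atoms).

4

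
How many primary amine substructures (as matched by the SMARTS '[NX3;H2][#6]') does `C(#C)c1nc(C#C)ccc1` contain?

0

[NX3;H2][#6] is the SMARTS for a primary amine: a trivalent nitrogen with two H attached to carbon.
No fragment in the molecule satisfies every constraint, giving 0 matches.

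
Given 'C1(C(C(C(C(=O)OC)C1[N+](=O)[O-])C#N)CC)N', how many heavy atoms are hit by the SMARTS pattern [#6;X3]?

1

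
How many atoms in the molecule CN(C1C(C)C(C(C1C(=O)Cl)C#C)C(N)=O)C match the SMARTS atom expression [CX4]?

8

Check the 17 heavy atoms by environment: 8× C (X4) → match; 2× C (X3) → no; 2× O (X1) → no; 2× N (X3) → no; 2× C (X2) → no; 1× Cl (X1) → no.
That gives 8 matching atoms.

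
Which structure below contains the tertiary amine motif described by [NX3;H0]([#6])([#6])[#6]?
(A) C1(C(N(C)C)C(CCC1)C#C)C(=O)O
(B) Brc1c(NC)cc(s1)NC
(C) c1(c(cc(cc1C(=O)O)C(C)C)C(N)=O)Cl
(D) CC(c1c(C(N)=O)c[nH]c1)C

A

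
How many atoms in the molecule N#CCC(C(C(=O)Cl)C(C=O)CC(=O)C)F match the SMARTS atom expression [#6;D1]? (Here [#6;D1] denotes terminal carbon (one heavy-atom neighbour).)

1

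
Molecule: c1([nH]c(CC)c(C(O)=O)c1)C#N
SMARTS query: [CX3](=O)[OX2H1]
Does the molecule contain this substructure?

Yes

The pattern [CX3](=O)[OX2H1] describes an sp2 carbon double-bonded to O and single-bonded to an -OH oxygen — a carboxylic acid.
The molecule carries a carboxylic acid group (-C(=O)OH), whose atoms satisfy every constraint of the query, so the pattern matches.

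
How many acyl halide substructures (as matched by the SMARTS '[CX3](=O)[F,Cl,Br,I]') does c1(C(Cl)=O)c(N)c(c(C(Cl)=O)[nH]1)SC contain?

2

[CX3](=O)[F,Cl,Br,I] is the SMARTS for an acyl halide: a carbonyl carbon bonded to a halogen.
The molecule carries 2 separate instances of an acyl chloride (-C(=O)Cl) meeting every constraint; each maps to a distinct set of atoms, giving 2 matches.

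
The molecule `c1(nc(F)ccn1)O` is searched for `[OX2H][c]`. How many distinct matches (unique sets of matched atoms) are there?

1

[OX2H][c] is the SMARTS for a phenol: a hydroxyl oxygen attached to an aromatic carbon.
Exactly one fragment in the molecule meets all constraints, giving 1 match.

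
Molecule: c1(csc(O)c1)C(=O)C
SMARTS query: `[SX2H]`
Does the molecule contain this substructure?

No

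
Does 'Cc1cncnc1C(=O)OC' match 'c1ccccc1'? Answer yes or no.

The pattern c1ccccc1 describes six aromatic carbons in a ring — a benzene ring.
The closest candidate here is a methyl group (-CH3), but no six-membered all-carbon aromatic ring is present. No other fragment satisfies the full query, so there is no match.

No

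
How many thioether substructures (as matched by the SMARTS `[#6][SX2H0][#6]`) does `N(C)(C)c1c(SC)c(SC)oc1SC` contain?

3

[#6][SX2H0][#6] is the SMARTS for a thioether: an aliphatic sulfur bridging two carbons with no H on the sulfur.
The molecule carries 3 separate instances of a methylthio ether (-SCH3) meeting every constraint; each maps to a distinct set of atoms, giving 3 matches.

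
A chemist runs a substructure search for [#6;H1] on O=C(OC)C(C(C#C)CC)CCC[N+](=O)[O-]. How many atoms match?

3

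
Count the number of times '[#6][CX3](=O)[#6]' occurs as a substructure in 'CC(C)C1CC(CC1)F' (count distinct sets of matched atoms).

0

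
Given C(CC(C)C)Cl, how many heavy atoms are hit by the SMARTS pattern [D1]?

Check the 6 heavy atoms by environment: 2× C (D2) → no; 1× C (D3) → no; 2× C (D1) → match; 1× Cl (D1) → match.
Summing the matching environments: 2 + 1 = 3 matching atoms.

3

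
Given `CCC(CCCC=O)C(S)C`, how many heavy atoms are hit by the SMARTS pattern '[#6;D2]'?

5

The query [#6;D2] means: any carbon bonded to exactly two heavy atoms.
Check the 11 heavy atoms by environment: 2× C (D1) → no; 2× C (D3) → no; 5× C (D2) → match; 1× O (D1) → no; 1× S (D1) → no.
That gives 5 matching atoms.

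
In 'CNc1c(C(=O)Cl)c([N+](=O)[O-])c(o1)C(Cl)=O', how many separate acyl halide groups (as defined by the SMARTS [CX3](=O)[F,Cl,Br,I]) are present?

2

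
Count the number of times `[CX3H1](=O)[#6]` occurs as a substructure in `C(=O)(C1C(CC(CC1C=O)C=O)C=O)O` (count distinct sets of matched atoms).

3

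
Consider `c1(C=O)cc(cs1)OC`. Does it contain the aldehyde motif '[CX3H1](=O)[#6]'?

The pattern [CX3H1](=O)[#6] describes an sp2 carbon with one H, double-bonded to O and single-bonded to carbon — an aldehyde.
The molecule carries an aldehyde (-CHO), whose atoms satisfy every constraint of the query, so the pattern matches.

Yes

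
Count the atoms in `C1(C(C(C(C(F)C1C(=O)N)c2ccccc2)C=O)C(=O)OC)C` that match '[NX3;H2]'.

1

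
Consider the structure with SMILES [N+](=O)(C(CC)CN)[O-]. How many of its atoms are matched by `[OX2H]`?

0

The query [OX2H] means: aliphatic oxygen with two connections, one of which is H — an -OH oxygen.
Check the 8 heavy atoms by environment: 2× C (H2, X4) → no; 1× C (H1, X4) → no; 1× C (H3, X4) → no; 1× N (charge +1, H0, X3) → no; 1× O (charge -1, H0, X1) → no; 1× O (H0, X1) → no; 1× N (H2, X3) → no.
No environment satisfies the query, so 0 matching atoms.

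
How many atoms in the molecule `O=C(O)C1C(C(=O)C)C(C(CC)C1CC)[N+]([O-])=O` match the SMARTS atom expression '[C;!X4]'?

2

The query [C;!X4] means: aliphatic carbon that does not have four total connections.
Check the 18 heavy atoms by environment: 10× C (X4) → no; 2× C (X3) → match; 3× O (X1) → no; 1× O (X2) → no; 1× N (charge +1, X3) → no; 1× O (charge -1, X1) → no.
That gives 2 matching atoms.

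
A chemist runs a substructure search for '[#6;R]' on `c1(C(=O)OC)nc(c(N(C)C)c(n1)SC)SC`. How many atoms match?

4

Check the 17 heavy atoms by environment: 2× n (aromatic, in 6-ring) → no; 4× c (aromatic, in 6-ring) → match; 6× C (acyclic) → no; 2× O (acyclic) → no; 2× S (acyclic) → no; 1× N (acyclic) → no.
That gives 4 matching atoms.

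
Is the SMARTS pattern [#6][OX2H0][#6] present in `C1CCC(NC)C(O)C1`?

No

The pattern [#6][OX2H0][#6] describes an aliphatic oxygen bridging two carbons with no H on the oxygen — an ether.
The closest candidate here is a hydroxyl group (-OH), but the oxygen has H1, not H0 bridging two carbons. No other fragment satisfies the full query, so there is no match.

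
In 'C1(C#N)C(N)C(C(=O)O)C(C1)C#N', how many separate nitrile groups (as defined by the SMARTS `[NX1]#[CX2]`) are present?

2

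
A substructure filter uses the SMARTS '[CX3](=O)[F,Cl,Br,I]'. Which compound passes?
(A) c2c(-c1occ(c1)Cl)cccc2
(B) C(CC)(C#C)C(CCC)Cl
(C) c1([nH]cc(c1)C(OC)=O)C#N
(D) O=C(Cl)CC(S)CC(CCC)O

D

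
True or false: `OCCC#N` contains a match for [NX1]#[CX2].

True

The pattern [NX1]#[CX2] describes a nitrogen triple-bonded to a two-connected carbon — a nitrile.
The molecule carries a nitrile (-C#N), whose atoms satisfy every constraint of the query, so the pattern matches.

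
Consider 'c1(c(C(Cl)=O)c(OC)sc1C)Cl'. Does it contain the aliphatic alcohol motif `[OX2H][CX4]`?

The pattern [OX2H][CX4] describes a hydroxyl oxygen bound to an sp3 (X4) carbon — an aliphatic alcohol.
The closest candidate here is a methoxy ether (-OCH3), but the oxygen has H0 (ether), not H1. No other fragment satisfies the full query, so there is no match.

No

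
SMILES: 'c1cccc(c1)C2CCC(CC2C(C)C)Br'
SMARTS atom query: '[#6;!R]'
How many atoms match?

The query [#6;!R] means: carbon not in any ring.
Check the 16 heavy atoms by environment: 6× C (in 6-ring) → no; 1× Br (acyclic) → no; 6× c (aromatic, in 6-ring) → no; 3× C (acyclic) → match.
That gives 3 matching atoms.

3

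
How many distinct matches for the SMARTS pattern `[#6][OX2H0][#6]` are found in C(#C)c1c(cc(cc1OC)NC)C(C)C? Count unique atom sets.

1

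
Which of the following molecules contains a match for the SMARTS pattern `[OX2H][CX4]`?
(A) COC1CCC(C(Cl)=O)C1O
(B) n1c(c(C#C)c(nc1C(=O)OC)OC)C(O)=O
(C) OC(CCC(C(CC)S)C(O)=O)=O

[OX2H][CX4] describes a hydroxyl oxygen bound to an sp3 (X4) carbon (an aliphatic alcohol).
(A) contains a hydroxyl group (-OH), which satisfies every atom and bond constraint.
(B) has a methoxy ether (-OCH3) but the oxygen has H0 (ether), not H1.
(C) has a carboxylic acid group (-C(=O)OH) but the -OH is on a CX3 carbonyl carbon, not a CX4 carbon.
So the answer is (A).

A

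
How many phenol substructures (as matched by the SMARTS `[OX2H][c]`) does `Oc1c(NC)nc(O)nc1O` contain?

3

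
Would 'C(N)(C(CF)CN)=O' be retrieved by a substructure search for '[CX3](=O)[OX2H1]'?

No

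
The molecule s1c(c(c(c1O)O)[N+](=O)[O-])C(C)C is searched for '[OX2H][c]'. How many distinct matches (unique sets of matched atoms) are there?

2

[OX2H][c] is the SMARTS for a phenol: a hydroxyl oxygen attached to an aromatic carbon.
The molecule carries 2 separate instances of a hydroxyl group (-OH) meeting every constraint; each maps to a distinct set of atoms, giving 2 matches.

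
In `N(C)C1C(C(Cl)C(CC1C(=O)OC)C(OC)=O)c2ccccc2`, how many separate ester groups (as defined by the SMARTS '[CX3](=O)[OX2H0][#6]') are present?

[CX3](=O)[OX2H0][#6] is the SMARTS for an ester: a carbonyl carbon bonded to an oxygen that is itself bonded to carbon (no H on that O).
The molecule carries 2 separate instances of a methyl-ester group (-C(=O)OCH3) meeting every constraint; each maps to a distinct set of atoms, giving 2 matches.

2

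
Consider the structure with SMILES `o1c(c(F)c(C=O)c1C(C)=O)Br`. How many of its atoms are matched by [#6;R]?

4

The query [#6;R] means: carbon that is part of a ring.
Check the 12 heavy atoms by environment: 1× o (aromatic, in 5-ring) → no; 4× c (aromatic, in 5-ring) → match; 3× C (acyclic) → no; 2× O (acyclic) → no; 1× Br (acyclic) → no; 1× F (acyclic) → no.
That gives 4 matching atoms.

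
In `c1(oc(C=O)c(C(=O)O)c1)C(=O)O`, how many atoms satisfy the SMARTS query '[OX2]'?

2

The query [OX2] means: aliphatic oxygen with two total connections — ether, hydroxyl, or ester single-bond O.
Check the 13 heavy atoms by environment: 1× o (aromatic, X2) → no; 4× c (aromatic, X3) → no; 3× C (X3) → no; 3× O (X1) → no; 2× O (X2) → match.
That gives 2 matching atoms.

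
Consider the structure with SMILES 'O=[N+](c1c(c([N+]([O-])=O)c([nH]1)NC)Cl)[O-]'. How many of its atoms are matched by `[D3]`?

The query [D3] means: atom with exactly three heavy-atom neighbours.
Check the 14 heavy atoms by environment: 1× n (aromatic, D2) → no; 4× c (aromatic, D3) → match; 2× N (charge +1, D3) → match; 2× O (charge -1, D1) → no; 2× O (D1) → no; 1× N (D2) → no; 1× C (D1) → no; 1× Cl (D1) → no.
Summing the matching environments: 4 + 2 = 6 matching atoms.

6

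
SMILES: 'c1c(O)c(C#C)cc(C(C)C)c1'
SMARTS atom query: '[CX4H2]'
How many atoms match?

0

The query [CX4H2] means: sp3 carbon (X4) with exactly two hydrogens.
Check the 12 heavy atoms by environment: 3× c (aromatic, H0, X3) → no; 3× c (aromatic, H1, X3) → no; 1× C (H1, X4) → no; 2× C (H3, X4) → no; 1× C (H0, X2) → no; 1× C (H1, X2) → no; 1× O (H1, X2) → no.
No environment satisfies the query, so 0 matching atoms.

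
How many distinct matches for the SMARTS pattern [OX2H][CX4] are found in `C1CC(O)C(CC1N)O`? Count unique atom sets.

2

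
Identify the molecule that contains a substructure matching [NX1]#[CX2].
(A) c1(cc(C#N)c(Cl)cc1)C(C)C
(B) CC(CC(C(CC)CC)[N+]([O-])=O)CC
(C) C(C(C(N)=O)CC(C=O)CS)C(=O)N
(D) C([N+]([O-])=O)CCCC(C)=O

[NX1]#[CX2] describes a nitrogen triple-bonded to a two-connected carbon (a nitrile).
(A) contains a nitrile (-C#N), which satisfies every atom and bond constraint.
(B) has a nitro group (-[N+](=O)[O-]) but there is no C#N triple bond.
(C) has a primary amide (-C(=O)NH2) but the nitrogen is NX3, not NX1.
(D) has a nitro group (-[N+](=O)[O-]) but there is no C#N triple bond.
So the answer is (A).

A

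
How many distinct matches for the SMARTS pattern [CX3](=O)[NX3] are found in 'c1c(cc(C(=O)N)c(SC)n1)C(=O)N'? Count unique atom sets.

2

[CX3](=O)[NX3] is the SMARTS for an amide: a carbonyl carbon bonded to a trivalent nitrogen.
The molecule carries 2 separate instances of a primary amide (-C(=O)NH2) meeting every constraint; each maps to a distinct set of atoms, giving 2 matches.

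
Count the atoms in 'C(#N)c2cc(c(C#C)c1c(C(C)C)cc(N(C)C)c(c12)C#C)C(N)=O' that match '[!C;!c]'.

4

Check the 25 heavy atoms by environment: 10× c (aromatic) → no; 11× C → no; 3× N → match; 1× O → match.
Summing the matching environments: 3 + 1 = 4 matching atoms.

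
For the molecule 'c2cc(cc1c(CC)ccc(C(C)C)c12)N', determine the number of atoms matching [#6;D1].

3

The query [#6;D1] means: carbon bonded to exactly one heavy atom.
Check the 16 heavy atoms by environment: 5× c (aromatic, D3) → no; 5× c (aromatic, D2) → no; 1× N (D1) → no; 1× C (D2) → no; 3× C (D1) → match; 1× C (D3) → no.
That gives 3 matching atoms.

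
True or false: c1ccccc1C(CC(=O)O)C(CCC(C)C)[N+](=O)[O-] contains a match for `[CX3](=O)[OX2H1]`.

True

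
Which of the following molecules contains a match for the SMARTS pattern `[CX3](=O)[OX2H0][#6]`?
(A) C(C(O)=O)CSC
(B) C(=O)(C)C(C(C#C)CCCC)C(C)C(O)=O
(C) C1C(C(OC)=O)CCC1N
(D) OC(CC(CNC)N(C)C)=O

C

[CX3](=O)[OX2H0][#6] describes a carbonyl carbon bonded to an oxygen that is itself bonded to carbon (no H on that O) (an ester).
(A) has a carboxylic acid group (-C(=O)OH) but the singly-bonded O carries H (OX2H1, not H0).
(B) has a carboxylic acid group (-C(=O)OH) but the singly-bonded O carries H (OX2H1, not H0).
(C) contains a methyl-ester group (-C(=O)OCH3), which satisfies every atom and bond constraint.
(D) has a carboxylic acid group (-C(=O)OH) but the singly-bonded O carries H (OX2H1, not H0).
So the answer is (C).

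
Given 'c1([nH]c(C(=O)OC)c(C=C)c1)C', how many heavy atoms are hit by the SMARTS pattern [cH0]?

The query [cH0] means: aromatic carbon with no attached hydrogen (substituted or ring-fusion).
Check the 12 heavy atoms by environment: 1× n (aromatic, H1) → no; 3× c (aromatic, H0) → match; 1× c (aromatic, H1) → no; 1× C (H0) → no; 2× O (H0) → no; 2× C (H3) → no; 1× C (H1) → no; 1× C (H2) → no.
That gives 3 matching atoms.

3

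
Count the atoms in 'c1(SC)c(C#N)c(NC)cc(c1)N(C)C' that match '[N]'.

Check the 15 heavy atoms by environment: 6× c (aromatic) → no; 1× S → no; 5× C → no; 3× N → match.
That gives 3 matching atoms.

3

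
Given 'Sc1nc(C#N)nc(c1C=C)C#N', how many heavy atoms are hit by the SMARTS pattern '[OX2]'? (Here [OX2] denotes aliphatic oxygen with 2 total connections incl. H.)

0

The query [OX2] means: aliphatic oxygen with two total connections — ether, hydroxyl, or ester single-bond O.
Check the 13 heavy atoms by environment: 2× n (aromatic, X2) → no; 4× c (aromatic, X3) → no; 1× S (X2) → no; 2× C (X2) → no; 2× N (X1) → no; 2× C (X3) → no.
No environment satisfies the query, so 0 matching atoms.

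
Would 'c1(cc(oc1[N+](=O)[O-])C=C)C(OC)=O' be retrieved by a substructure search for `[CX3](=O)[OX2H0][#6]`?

Yes

The pattern [CX3](=O)[OX2H0][#6] describes a carbonyl carbon bonded to an oxygen that is itself bonded to carbon (no H on that O) — an ester.
The molecule carries a methyl-ester group (-C(=O)OCH3), whose atoms satisfy every constraint of the query, so the pattern matches.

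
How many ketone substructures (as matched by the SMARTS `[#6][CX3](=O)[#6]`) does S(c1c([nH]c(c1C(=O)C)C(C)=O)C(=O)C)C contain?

3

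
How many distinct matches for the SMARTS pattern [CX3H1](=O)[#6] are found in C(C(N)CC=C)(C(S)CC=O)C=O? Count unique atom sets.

2

[CX3H1](=O)[#6] is the SMARTS for an aldehyde: an sp2 carbon with one H, double-bonded to O and single-bonded to carbon.
The molecule carries 2 separate instances of an aldehyde (-CHO) meeting every constraint; each maps to a distinct set of atoms, giving 2 matches.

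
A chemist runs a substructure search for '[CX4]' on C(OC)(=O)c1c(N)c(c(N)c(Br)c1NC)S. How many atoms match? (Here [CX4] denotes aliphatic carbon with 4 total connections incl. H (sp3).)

2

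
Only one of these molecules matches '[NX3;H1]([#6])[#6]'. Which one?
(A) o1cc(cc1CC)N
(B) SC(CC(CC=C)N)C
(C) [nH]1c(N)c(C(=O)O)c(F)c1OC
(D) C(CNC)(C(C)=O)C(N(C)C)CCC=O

D

[NX3;H1]([#6])[#6] describes a trivalent nitrogen with one H, bonded to two carbons (a secondary amine).
(A) has a primary amino group (-NH2) but the nitrogen has H2 and only one carbon neighbour.
(B) has a primary amino group (-NH2) but the nitrogen has H2 and only one carbon neighbour.
(C) has a primary amino group (-NH2) but the nitrogen has H2 and only one carbon neighbour.
(D) contains an N-methylamino group (-NHCH3), which satisfies every atom and bond constraint.
So the answer is (D).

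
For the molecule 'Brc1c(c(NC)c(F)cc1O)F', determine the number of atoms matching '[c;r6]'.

The query [c;r6] means: aromatic carbon that belongs to a six-membered ring.
Check the 12 heavy atoms by environment: 6× c (aromatic, in 6-ring) → match; 2× F (acyclic) → no; 1× Br (acyclic) → no; 1× N (acyclic) → no; 1× C (acyclic) → no; 1× O (acyclic) → no.
That gives 6 matching atoms.

6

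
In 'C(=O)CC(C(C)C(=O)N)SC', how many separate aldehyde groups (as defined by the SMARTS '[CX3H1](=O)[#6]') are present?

[CX3H1](=O)[#6] is the SMARTS for an aldehyde: an sp2 carbon with one H, double-bonded to O and single-bonded to carbon.
Exactly one fragment in the molecule meets all constraints, giving 1 match.

1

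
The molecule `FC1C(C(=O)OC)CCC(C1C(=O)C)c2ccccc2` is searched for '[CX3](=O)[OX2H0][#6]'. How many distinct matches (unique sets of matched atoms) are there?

1

[CX3](=O)[OX2H0][#6] is the SMARTS for an ester: a carbonyl carbon bonded to an oxygen that is itself bonded to carbon (no H on that O).
Exactly one fragment in the molecule meets all constraints, giving 1 match.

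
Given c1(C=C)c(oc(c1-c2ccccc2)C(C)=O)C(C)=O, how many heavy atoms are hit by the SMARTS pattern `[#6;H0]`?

The query [#6;H0] means: any carbon with no attached hydrogen.
Check the 19 heavy atoms by environment: 1× o (aromatic, H0) → no; 5× c (aromatic, H0) → match; 2× C (H0) → match; 2× O (H0) → no; 2× C (H3) → no; 1× C (H1) → no; 1× C (H2) → no; 5× c (aromatic, H1) → no.
Summing the matching environments: 5 + 2 = 7 matching atoms.

7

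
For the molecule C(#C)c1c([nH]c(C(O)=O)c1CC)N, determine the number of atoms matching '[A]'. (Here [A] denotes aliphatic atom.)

8

Check the 13 heavy atoms by environment: 1× n (aromatic) → no; 4× c (aromatic) → no; 5× C → match; 2× O → match; 1× N → match.
Summing the matching environments: 5 + 2 + 1 = 8 matching atoms.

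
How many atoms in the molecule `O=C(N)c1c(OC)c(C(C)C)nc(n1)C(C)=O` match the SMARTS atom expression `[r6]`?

6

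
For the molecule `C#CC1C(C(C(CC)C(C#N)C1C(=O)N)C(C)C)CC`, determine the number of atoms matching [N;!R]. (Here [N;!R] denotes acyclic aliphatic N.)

2

The query [N;!R] means: aliphatic nitrogen not in a ring.
Check the 20 heavy atoms by environment: 6× C (in 6-ring) → no; 11× C (acyclic) → no; 2× N (acyclic) → match; 1× O (acyclic) → no.
That gives 2 matching atoms.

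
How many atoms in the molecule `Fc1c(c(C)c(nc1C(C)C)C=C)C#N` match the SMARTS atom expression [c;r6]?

5

The query [c;r6] means: aromatic carbon that belongs to a six-membered ring.
Check the 15 heavy atoms by environment: 1× n (aromatic, in 6-ring) → no; 5× c (aromatic, in 6-ring) → match; 1× F (acyclic) → no; 7× C (acyclic) → no; 1× N (acyclic) → no.
That gives 5 matching atoms.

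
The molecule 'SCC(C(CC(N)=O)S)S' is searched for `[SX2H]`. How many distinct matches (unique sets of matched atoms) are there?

3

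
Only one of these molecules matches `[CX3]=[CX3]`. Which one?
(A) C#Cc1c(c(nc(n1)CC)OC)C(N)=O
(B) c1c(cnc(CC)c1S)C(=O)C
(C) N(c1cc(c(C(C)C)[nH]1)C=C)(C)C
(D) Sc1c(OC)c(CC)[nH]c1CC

[CX3]=[CX3] describes a non-aromatic C=C double bond between two sp2 carbons (an alkene).
(A) has an ethyl group (-CH2CH3) but its C-C bond is a single bond between CX4 carbons, not CX3=CX3.
(B) has an ethyl group (-CH2CH3) but its C-C bond is a single bond between CX4 carbons, not CX3=CX3.
(C) contains a vinyl group (-CH=CH2), which satisfies every atom and bond constraint.
(D) has an ethyl group (-CH2CH3) but its C-C bond is a single bond between CX4 carbons, not CX3=CX3.
So the answer is (C).

C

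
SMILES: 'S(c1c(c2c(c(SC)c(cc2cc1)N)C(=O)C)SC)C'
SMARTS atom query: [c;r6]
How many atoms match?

10

The query [c;r6] means: aromatic carbon that belongs to a six-membered ring.
Check the 20 heavy atoms by environment: 10× c (aromatic, in 6-ring) → match; 3× S (acyclic) → no; 5× C (acyclic) → no; 1× N (acyclic) → no; 1× O (acyclic) → no.
That gives 10 matching atoms.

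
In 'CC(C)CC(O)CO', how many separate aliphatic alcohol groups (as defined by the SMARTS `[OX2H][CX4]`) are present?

2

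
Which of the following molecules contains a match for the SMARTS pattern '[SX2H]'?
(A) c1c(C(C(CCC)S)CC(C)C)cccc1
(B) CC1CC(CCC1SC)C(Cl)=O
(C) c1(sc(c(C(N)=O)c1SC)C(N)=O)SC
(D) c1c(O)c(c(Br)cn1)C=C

[SX2H] describes an aliphatic sulfur with two connections, one being H (a thiol).
(A) contains a thiol (-SH), which satisfies every atom and bond constraint.
(B) has a methylthio ether (-SCH3) but the sulfur has H0 (bonded to two carbons), not H1.
(C) has a methylthio ether (-SCH3) but the sulfur has H0 (bonded to two carbons), not H1.
(D) has a hydroxyl group (-OH) but it is an -OH, not an -SH.
So the answer is (A).

A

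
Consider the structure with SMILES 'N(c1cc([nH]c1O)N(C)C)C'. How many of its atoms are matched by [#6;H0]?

3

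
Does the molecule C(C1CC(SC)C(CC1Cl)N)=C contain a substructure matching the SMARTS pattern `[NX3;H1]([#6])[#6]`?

No

The pattern [NX3;H1]([#6])[#6] describes a trivalent nitrogen with one H, bonded to two carbons — a secondary amine.
The closest candidate here is a primary amino group (-NH2), but the nitrogen has H2 and only one carbon neighbour. No other fragment satisfies the full query, so there is no match.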